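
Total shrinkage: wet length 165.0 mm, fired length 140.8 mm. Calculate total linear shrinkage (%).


TS = (165.0 - 140.8) / 165.0 * 100 = 14.67%

14.67


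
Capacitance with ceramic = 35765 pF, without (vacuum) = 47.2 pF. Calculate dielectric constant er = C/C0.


er = 35765 / 47.2 = 757.73

757.73


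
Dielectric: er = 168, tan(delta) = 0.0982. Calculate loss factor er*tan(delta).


Loss = 168 * 0.0982 = 16.498

16.498


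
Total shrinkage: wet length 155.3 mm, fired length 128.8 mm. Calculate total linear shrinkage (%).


TS = (155.3 - 128.8) / 155.3 * 100 = 17.06%

17.06


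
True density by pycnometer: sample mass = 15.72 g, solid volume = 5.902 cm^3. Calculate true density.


TD = 15.72 / 5.902 = 2.664 g/cm^3

2.664


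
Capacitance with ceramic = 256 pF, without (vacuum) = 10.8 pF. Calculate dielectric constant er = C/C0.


er = 256 / 10.8 = 23.7

23.7


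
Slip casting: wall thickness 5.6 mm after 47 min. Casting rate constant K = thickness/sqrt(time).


K = 5.6 / sqrt(47) = 5.6 / 6.8557 = 0.817 mm/min^0.5

0.817


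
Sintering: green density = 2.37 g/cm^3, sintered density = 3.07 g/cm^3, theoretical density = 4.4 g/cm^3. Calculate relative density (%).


Relative = 3.07 / 4.4 * 100 = 69.8%

69.8


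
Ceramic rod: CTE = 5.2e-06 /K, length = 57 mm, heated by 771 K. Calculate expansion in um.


dL = 5.2e-06 * 57 * 771 * 1000 = 228.524 um

228.524


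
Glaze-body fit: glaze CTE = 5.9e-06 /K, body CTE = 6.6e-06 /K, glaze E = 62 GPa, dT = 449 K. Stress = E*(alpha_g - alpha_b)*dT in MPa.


Stress = 62*1000*(5.9e-06 - 6.6e-06)*449 = -19.5 MPa

-19.5


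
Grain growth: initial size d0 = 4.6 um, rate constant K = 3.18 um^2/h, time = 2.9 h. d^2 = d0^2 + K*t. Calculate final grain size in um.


d^2 = 4.6^2 + 3.18*2.9 = 30.382
d = sqrt(30.382) = 5.51 um

5.51


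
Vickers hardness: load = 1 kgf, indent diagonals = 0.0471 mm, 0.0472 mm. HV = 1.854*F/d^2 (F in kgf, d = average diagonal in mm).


d_avg = (0.0471+0.0472)/2 = 0.04715 mm
HV = 1.854*1/0.04715^2 = 834

834


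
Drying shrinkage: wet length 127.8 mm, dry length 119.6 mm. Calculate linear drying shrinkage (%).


DS = (127.8 - 119.6) / 127.8 * 100 = 6.42%

6.42


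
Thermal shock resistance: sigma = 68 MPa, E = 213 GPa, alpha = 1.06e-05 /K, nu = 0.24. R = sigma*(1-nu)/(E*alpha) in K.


R = 68*(1-0.24)/(213*1000*1.06e-05) = 23 K

23


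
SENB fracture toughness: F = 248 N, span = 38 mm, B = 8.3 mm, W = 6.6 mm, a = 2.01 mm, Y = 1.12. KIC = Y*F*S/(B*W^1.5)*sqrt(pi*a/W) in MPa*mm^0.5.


KIC = 1.12*248*38/(8.3*6.6^1.5)*sqrt(pi*2.01/6.6) = 73.36

73.36


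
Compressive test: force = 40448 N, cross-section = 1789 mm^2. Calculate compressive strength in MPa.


CS = 40448 / 1789 = 22.6 MPa

22.6


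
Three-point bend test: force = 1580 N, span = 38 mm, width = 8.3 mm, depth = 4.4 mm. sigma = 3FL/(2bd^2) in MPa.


sigma = 3*1580*38/(2*8.3*4.4^2) = 560.5 MPa

560.5


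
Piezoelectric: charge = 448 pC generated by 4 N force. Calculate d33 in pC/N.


d33 = 448 / 4 = 112.0 pC/N

112.0


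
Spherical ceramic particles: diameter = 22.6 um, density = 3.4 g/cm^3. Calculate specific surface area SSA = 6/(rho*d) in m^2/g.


SSA = 6 / (3.4 * 22.6) = 0.078 m^2/g

0.078


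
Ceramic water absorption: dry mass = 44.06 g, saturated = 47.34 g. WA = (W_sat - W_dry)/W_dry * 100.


WA = (47.34 - 44.06) / 44.06 * 100 = 7.44%

7.44


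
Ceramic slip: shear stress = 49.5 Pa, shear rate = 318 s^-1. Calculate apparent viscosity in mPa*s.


eta = tau/gamma * 1000 = 49.5/318 * 1000 = 155.7 mPa*s

155.7


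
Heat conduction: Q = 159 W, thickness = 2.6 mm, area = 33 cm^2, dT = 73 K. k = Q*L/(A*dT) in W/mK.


k = 159*2.6/1000/(33/10000*73) = 1.72 W/mK

1.72


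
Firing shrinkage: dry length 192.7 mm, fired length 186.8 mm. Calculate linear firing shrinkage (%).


FS = (192.7 - 186.8) / 192.7 * 100 = 3.06%

3.06


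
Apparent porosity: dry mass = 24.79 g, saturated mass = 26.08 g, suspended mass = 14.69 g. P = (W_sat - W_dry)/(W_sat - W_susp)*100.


P = (26.08 - 24.79) / (26.08 - 14.69) * 100 = 1.29 / 11.39 * 100 = 11.3%

11.3


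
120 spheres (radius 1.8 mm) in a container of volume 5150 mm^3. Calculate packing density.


V_sphere = 4/3*pi*1.8^3 = 24.429 mm^3
Total V = 120*24.429 = 2931.48 mm^3
PD = 2931.48 / 5150 = 0.569

0.569


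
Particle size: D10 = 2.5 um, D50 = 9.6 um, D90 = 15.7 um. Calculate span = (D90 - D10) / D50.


Span = (15.7 - 2.5) / 9.6 = 13.2 / 9.6 = 1.375

1.375


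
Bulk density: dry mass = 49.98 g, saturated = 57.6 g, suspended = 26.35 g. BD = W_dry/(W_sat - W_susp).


BD = 49.98 / (57.6 - 26.35) = 49.98 / 31.25 = 1.599 g/cm^3

1.599


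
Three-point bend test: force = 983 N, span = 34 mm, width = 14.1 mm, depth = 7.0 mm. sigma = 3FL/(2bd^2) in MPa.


sigma = 3*983*34/(2*14.1*7.0^2) = 72.6 MPa

72.6


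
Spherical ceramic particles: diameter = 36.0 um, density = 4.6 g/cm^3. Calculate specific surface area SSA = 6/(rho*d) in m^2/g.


SSA = 6 / (4.6 * 36.0) = 0.036 m^2/g

0.036


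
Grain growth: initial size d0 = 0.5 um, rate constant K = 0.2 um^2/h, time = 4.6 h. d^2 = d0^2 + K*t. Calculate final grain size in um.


d^2 = 0.5^2 + 0.2*4.6 = 1.17
d = sqrt(1.17) = 1.08 um

1.08


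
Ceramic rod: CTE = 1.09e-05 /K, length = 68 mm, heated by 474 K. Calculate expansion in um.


dL = 1.09e-05 * 68 * 474 * 1000 = 351.329 um

351.329


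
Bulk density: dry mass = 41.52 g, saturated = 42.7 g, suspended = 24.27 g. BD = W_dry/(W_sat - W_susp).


BD = 41.52 / (42.7 - 24.27) = 41.52 / 18.43 = 2.253 g/cm^3

2.253


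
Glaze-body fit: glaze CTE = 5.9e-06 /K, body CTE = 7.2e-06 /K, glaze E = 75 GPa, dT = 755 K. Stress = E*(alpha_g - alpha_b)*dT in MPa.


Stress = 75*1000*(5.9e-06 - 7.2e-06)*755 = -73.6 MPa

-73.6


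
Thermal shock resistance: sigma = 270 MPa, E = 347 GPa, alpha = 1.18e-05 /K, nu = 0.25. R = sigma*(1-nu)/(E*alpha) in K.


R = 270*(1-0.25)/(347*1000*1.18e-05) = 49 K

49


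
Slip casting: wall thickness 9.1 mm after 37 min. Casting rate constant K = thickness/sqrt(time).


K = 9.1 / sqrt(37) = 9.1 / 6.0828 = 1.496 mm/min^0.5

1.496


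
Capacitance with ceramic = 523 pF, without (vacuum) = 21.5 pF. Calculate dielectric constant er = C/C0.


er = 523 / 21.5 = 24.33

24.33


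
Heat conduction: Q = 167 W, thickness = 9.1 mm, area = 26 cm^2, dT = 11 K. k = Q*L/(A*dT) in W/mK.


k = 167*9.1/1000/(26/10000*11) = 53.14 W/mK

53.14


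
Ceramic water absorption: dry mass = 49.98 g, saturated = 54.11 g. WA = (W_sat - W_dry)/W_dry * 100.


WA = (54.11 - 49.98) / 49.98 * 100 = 8.26%

8.26


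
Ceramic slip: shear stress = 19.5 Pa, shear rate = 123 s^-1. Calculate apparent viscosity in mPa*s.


eta = tau/gamma * 1000 = 19.5/123 * 1000 = 158.5 mPa*s

158.5


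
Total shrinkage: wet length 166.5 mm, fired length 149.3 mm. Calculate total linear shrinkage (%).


TS = (166.5 - 149.3) / 166.5 * 100 = 10.33%

10.33


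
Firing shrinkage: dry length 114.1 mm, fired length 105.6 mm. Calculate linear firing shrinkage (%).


FS = (114.1 - 105.6) / 114.1 * 100 = 7.45%

7.45


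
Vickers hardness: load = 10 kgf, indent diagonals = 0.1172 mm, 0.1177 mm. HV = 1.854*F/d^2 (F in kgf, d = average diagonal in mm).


d_avg = (0.1172+0.1177)/2 = 0.11745 mm
HV = 1.854*10/0.11745^2 = 1344

1344


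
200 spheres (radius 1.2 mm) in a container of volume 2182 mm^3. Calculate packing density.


V_sphere = 4/3*pi*1.2^3 = 7.2382 mm^3
Total V = 200*7.2382 = 1447.64 mm^3
PD = 1447.64 / 2182 = 0.663

0.663


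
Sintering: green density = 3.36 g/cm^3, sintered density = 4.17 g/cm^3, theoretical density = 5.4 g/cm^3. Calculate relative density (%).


Relative = 4.17 / 5.4 * 100 = 77.2%

77.2


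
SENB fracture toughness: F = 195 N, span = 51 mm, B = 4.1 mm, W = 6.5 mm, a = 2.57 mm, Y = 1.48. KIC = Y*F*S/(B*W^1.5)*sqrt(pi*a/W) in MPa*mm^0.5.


KIC = 1.48*195*51/(4.1*6.5^1.5)*sqrt(pi*2.57/6.5) = 241.43

241.43


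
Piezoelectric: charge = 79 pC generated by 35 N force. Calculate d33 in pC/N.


d33 = 79 / 35 = 2.3 pC/N

2.3


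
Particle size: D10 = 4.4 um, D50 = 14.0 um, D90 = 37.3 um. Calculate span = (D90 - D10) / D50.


Span = (37.3 - 4.4) / 14.0 = 32.9 / 14.0 = 2.35

2.35


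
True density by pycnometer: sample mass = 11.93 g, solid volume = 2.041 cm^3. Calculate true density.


TD = 11.93 / 2.041 = 5.845 g/cm^3

5.845


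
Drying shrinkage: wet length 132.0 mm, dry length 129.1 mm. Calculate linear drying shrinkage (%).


DS = (132.0 - 129.1) / 132.0 * 100 = 2.2%

2.2


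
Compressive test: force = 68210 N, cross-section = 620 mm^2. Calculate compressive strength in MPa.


CS = 68210 / 620 = 110.0 MPa

110.0


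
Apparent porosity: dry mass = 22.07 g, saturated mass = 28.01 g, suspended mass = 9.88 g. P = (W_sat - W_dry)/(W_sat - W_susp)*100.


P = (28.01 - 22.07) / (28.01 - 9.88) * 100 = 5.94 / 18.13 * 100 = 32.8%

32.8


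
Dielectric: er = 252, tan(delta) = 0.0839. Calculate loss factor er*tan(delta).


Loss = 252 * 0.0839 = 21.143

21.143


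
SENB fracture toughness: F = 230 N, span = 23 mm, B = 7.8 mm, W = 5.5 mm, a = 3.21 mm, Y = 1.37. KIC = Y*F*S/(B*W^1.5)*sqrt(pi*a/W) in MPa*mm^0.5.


KIC = 1.37*230*23/(7.8*5.5^1.5)*sqrt(pi*3.21/5.5) = 97.54

97.54


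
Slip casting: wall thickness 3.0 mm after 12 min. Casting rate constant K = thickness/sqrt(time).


K = 3.0 / sqrt(12) = 3.0 / 3.4641 = 0.866 mm/min^0.5

0.866


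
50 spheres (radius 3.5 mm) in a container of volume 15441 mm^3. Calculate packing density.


V_sphere = 4/3*pi*3.5^3 = 179.5944 mm^3
Total V = 50*179.5944 = 8979.72 mm^3
PD = 8979.72 / 15441 = 0.582

0.582


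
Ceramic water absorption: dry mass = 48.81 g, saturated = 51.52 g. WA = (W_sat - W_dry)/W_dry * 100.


WA = (51.52 - 48.81) / 48.81 * 100 = 5.55%

5.55


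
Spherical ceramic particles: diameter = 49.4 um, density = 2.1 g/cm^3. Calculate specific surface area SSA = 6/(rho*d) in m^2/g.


SSA = 6 / (2.1 * 49.4) = 0.058 m^2/g

0.058


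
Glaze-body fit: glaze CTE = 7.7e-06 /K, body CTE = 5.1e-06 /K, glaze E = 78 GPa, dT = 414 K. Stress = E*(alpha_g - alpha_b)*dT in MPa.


Stress = 78*1000*(7.7e-06 - 5.1e-06)*414 = 84.0 MPa

84.0


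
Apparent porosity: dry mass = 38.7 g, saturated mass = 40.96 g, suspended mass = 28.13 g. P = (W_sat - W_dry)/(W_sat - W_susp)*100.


P = (40.96 - 38.7) / (40.96 - 28.13) * 100 = 2.26 / 12.83 * 100 = 17.6%

17.6


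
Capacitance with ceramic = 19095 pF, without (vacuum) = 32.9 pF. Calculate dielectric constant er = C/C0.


er = 19095 / 32.9 = 580.4

580.4


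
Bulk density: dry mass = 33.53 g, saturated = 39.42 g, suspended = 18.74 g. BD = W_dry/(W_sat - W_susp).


BD = 33.53 / (39.42 - 18.74) = 33.53 / 20.68 = 1.621 g/cm^3

1.621


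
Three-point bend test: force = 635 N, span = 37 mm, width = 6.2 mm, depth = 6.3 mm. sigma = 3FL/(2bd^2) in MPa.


sigma = 3*635*37/(2*6.2*6.3^2) = 143.2 MPa

143.2


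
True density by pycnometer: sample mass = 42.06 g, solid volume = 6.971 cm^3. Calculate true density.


TD = 42.06 / 6.971 = 6.034 g/cm^3

6.034


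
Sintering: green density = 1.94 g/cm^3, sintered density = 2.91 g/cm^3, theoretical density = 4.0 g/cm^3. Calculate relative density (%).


Relative = 2.91 / 4.0 * 100 = 72.8%

72.8


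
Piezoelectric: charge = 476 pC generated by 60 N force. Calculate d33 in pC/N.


d33 = 476 / 60 = 7.9 pC/N

7.9


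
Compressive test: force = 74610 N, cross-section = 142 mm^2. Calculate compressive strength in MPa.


CS = 74610 / 142 = 525.4 MPa

525.4


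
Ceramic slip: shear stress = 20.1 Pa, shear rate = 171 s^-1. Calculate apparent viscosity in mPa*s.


eta = tau/gamma * 1000 = 20.1/171 * 1000 = 117.5 mPa*s

117.5


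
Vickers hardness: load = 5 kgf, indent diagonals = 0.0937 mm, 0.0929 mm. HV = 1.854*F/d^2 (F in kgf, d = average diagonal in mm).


d_avg = (0.0937+0.0929)/2 = 0.0933 mm
HV = 1.854*5/0.0933^2 = 1065

1065


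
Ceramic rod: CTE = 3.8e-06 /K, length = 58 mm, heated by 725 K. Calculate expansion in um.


dL = 3.8e-06 * 58 * 725 * 1000 = 159.79 um

159.79


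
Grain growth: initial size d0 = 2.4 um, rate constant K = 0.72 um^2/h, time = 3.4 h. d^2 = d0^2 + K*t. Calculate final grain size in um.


d^2 = 2.4^2 + 0.72*3.4 = 8.208
d = sqrt(8.208) = 2.86 um

2.86


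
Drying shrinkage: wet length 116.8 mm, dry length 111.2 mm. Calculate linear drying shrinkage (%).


DS = (116.8 - 111.2) / 116.8 * 100 = 4.79%

4.79


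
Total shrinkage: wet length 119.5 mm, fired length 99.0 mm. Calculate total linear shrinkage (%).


TS = (119.5 - 99.0) / 119.5 * 100 = 17.15%

17.15


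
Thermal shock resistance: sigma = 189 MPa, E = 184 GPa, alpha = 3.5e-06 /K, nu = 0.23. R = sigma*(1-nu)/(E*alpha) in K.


R = 189*(1-0.23)/(184*1000*3.5e-06) = 226 K

226


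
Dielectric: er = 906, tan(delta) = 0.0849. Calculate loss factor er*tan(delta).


Loss = 906 * 0.0849 = 76.919

76.919


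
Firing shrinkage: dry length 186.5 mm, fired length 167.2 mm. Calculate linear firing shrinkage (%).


FS = (186.5 - 167.2) / 186.5 * 100 = 10.35%

10.35


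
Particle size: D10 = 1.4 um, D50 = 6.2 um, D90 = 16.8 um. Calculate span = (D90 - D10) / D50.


Span = (16.8 - 1.4) / 6.2 = 15.4 / 6.2 = 2.484

2.484


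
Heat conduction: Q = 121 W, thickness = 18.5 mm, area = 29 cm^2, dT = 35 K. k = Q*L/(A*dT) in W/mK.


k = 121*18.5/1000/(29/10000*35) = 22.05 W/mK

22.05


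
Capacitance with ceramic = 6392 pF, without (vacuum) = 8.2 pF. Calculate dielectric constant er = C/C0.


er = 6392 / 8.2 = 779.51

779.51


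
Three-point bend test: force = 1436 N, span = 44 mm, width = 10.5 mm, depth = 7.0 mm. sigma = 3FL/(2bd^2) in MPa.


sigma = 3*1436*44/(2*10.5*7.0^2) = 184.2 MPa

184.2


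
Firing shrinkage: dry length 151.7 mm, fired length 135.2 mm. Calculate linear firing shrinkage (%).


FS = (151.7 - 135.2) / 151.7 * 100 = 10.88%

10.88


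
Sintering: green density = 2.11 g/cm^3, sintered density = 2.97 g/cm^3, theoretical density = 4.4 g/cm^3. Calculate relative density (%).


Relative = 2.97 / 4.4 * 100 = 67.5%

67.5


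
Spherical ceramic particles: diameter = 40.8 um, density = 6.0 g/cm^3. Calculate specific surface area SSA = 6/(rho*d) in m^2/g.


SSA = 6 / (6.0 * 40.8) = 0.025 m^2/g

0.025


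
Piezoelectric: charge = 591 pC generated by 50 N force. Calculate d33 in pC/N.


d33 = 591 / 50 = 11.8 pC/N

11.8


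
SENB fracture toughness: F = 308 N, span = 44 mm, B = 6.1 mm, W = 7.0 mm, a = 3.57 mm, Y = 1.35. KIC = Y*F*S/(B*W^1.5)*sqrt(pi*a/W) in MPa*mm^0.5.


KIC = 1.35*308*44/(6.1*7.0^1.5)*sqrt(pi*3.57/7.0) = 204.98

204.98


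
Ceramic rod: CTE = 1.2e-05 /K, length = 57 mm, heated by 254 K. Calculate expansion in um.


dL = 1.2e-05 * 57 * 254 * 1000 = 173.736 um

173.736


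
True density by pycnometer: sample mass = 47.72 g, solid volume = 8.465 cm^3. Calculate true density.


TD = 47.72 / 8.465 = 5.637 g/cm^3

5.637


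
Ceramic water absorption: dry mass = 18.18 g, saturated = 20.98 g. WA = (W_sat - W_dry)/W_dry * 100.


WA = (20.98 - 18.18) / 18.18 * 100 = 15.4%

15.4


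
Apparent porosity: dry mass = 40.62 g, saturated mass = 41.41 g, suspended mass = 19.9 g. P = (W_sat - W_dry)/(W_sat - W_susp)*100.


P = (41.41 - 40.62) / (41.41 - 19.9) * 100 = 0.79 / 21.51 * 100 = 3.7%

3.7


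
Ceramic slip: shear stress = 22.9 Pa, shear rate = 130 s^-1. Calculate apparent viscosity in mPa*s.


eta = tau/gamma * 1000 = 22.9/130 * 1000 = 176.2 mPa*s

176.2


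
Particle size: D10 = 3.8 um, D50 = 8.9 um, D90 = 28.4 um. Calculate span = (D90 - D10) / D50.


Span = (28.4 - 3.8) / 8.9 = 24.6 / 8.9 = 2.764

2.764


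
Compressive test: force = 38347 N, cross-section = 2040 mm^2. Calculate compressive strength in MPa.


CS = 38347 / 2040 = 18.8 MPa

18.8


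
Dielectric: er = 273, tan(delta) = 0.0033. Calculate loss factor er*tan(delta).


Loss = 273 * 0.0033 = 0.901

0.901


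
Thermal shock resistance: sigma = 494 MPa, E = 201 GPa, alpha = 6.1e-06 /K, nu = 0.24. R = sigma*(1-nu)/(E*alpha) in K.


R = 494*(1-0.24)/(201*1000*6.1e-06) = 306 K

306


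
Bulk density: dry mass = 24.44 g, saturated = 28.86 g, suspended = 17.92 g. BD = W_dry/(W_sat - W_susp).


BD = 24.44 / (28.86 - 17.92) = 24.44 / 10.94 = 2.234 g/cm^3

2.234


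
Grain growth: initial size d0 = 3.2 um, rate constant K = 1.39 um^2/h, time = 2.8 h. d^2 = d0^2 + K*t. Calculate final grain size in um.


d^2 = 3.2^2 + 1.39*2.8 = 14.132
d = sqrt(14.132) = 3.76 um

3.76


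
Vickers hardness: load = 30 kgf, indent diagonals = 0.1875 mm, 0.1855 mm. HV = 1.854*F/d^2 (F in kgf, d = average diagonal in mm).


d_avg = (0.1875+0.1855)/2 = 0.1865 mm
HV = 1.854*30/0.1865^2 = 1599

1599


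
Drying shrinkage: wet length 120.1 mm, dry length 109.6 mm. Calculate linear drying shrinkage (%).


DS = (120.1 - 109.6) / 120.1 * 100 = 8.74%

8.74


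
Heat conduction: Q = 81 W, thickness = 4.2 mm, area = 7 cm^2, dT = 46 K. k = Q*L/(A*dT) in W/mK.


k = 81*4.2/1000/(7/10000*46) = 10.57 W/mK

10.57


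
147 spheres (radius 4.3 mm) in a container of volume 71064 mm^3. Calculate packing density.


V_sphere = 4/3*pi*4.3^3 = 333.0381 mm^3
Total V = 147*333.0381 = 48956.6007 mm^3
PD = 48956.6007 / 71064 = 0.689

0.689


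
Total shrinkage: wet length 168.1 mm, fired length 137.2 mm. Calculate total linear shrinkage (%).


TS = (168.1 - 137.2) / 168.1 * 100 = 18.38%

18.38


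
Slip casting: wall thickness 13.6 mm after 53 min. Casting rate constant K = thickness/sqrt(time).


K = 13.6 / sqrt(53) = 13.6 / 7.2801 = 1.868 mm/min^0.5

1.868


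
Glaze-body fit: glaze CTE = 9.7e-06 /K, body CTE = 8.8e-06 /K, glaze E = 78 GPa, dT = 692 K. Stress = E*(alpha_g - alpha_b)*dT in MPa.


Stress = 78*1000*(9.7e-06 - 8.8e-06)*692 = 48.6 MPa

48.6


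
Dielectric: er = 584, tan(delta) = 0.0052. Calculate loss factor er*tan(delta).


Loss = 584 * 0.0052 = 3.037

3.037


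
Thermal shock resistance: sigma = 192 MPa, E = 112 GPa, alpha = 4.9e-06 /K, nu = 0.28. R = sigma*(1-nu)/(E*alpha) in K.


R = 192*(1-0.28)/(112*1000*4.9e-06) = 252 K

252


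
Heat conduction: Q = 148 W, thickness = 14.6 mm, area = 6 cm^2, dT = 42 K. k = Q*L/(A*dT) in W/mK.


k = 148*14.6/1000/(6/10000*42) = 85.75 W/mK

85.75


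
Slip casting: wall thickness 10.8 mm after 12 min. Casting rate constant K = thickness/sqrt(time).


K = 10.8 / sqrt(12) = 10.8 / 3.4641 = 3.118 mm/min^0.5

3.118


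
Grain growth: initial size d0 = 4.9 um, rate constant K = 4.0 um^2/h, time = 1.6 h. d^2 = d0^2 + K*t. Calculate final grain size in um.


d^2 = 4.9^2 + 4.0*1.6 = 30.41
d = sqrt(30.41) = 5.51 um

5.51


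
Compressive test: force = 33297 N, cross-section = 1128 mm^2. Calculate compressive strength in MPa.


CS = 33297 / 1128 = 29.5 MPa

29.5


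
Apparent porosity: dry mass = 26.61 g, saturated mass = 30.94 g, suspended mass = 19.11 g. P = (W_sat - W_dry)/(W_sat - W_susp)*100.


P = (30.94 - 26.61) / (30.94 - 19.11) * 100 = 4.33 / 11.83 * 100 = 36.6%

36.6


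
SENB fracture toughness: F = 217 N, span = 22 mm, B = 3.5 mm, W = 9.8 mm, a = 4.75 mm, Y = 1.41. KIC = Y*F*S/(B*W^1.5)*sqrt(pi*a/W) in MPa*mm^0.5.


KIC = 1.41*217*22/(3.5*9.8^1.5)*sqrt(pi*4.75/9.8) = 77.36

77.36


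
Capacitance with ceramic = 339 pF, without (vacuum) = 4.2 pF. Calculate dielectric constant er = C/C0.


er = 339 / 4.2 = 80.71

80.71


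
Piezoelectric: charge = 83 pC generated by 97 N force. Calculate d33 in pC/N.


d33 = 83 / 97 = 0.9 pC/N

0.9


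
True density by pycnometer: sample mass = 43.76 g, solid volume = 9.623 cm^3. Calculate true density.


TD = 43.76 / 9.623 = 4.547 g/cm^3

4.547


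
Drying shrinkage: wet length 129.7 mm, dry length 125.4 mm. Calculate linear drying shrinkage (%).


DS = (129.7 - 125.4) / 129.7 * 100 = 3.32%

3.32


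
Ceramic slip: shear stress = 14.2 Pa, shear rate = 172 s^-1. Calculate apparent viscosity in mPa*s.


eta = tau/gamma * 1000 = 14.2/172 * 1000 = 82.6 mPa*s

82.6


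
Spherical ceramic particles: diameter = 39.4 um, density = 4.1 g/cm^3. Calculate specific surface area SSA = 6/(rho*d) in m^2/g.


SSA = 6 / (4.1 * 39.4) = 0.037 m^2/g

0.037


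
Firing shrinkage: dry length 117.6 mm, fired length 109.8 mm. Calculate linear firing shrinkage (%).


FS = (117.6 - 109.8) / 117.6 * 100 = 6.63%

6.63


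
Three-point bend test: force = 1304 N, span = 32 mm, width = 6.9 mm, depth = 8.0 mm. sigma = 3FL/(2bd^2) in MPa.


sigma = 3*1304*32/(2*6.9*8.0^2) = 141.7 MPa

141.7


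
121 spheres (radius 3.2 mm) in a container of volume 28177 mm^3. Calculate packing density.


V_sphere = 4/3*pi*3.2^3 = 137.2583 mm^3
Total V = 121*137.2583 = 16608.2543 mm^3
PD = 16608.2543 / 28177 = 0.589

0.589


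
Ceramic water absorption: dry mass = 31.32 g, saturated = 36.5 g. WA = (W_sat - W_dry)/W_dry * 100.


WA = (36.5 - 31.32) / 31.32 * 100 = 16.54%

16.54


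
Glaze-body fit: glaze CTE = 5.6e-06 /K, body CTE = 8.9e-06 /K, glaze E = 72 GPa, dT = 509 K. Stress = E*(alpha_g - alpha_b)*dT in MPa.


Stress = 72*1000*(5.6e-06 - 8.9e-06)*509 = -120.9 MPa

-120.9


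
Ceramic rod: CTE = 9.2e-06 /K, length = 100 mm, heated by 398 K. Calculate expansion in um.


dL = 9.2e-06 * 100 * 398 * 1000 = 366.16 um

366.16


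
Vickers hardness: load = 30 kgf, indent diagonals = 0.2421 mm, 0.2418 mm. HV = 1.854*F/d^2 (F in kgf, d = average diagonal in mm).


d_avg = (0.2421+0.2418)/2 = 0.24195 mm
HV = 1.854*30/0.24195^2 = 950

950


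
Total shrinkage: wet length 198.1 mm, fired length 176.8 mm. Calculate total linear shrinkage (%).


TS = (198.1 - 176.8) / 198.1 * 100 = 10.75%

10.75


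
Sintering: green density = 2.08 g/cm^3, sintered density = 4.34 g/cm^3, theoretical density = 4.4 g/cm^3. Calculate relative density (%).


Relative = 4.34 / 4.4 * 100 = 98.6%

98.6


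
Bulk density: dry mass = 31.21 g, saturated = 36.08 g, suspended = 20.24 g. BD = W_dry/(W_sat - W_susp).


BD = 31.21 / (36.08 - 20.24) = 31.21 / 15.84 = 1.97 g/cm^3

1.97


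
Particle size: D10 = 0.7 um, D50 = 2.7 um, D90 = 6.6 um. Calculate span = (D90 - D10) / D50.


Span = (6.6 - 0.7) / 2.7 = 5.9 / 2.7 = 2.185

2.185


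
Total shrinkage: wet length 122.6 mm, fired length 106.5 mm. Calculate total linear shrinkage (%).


TS = (122.6 - 106.5) / 122.6 * 100 = 13.13%

13.13


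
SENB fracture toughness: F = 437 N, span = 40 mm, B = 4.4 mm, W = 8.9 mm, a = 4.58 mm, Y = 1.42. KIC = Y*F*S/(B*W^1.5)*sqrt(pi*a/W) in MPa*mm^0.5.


KIC = 1.42*437*40/(4.4*8.9^1.5)*sqrt(pi*4.58/8.9) = 270.15

270.15


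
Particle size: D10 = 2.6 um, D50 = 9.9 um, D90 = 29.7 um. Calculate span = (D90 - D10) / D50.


Span = (29.7 - 2.6) / 9.9 = 27.1 / 9.9 = 2.737

2.737


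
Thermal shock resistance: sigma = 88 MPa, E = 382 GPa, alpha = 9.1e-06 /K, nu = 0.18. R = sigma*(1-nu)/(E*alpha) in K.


R = 88*(1-0.18)/(382*1000*9.1e-06) = 21 K

21


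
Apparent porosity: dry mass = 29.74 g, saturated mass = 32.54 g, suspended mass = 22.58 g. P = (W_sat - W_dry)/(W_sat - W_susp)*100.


P = (32.54 - 29.74) / (32.54 - 22.58) * 100 = 2.8 / 9.96 * 100 = 28.1%

28.1


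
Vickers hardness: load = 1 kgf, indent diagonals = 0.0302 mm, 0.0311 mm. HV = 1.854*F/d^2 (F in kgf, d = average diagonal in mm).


d_avg = (0.0302+0.0311)/2 = 0.03065 mm
HV = 1.854*1/0.03065^2 = 1974

1974


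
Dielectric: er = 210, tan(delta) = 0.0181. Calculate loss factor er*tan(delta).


Loss = 210 * 0.0181 = 3.801

3.801


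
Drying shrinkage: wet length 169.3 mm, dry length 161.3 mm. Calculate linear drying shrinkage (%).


DS = (169.3 - 161.3) / 169.3 * 100 = 4.73%

4.73


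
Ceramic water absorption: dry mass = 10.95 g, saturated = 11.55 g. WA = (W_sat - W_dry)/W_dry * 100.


WA = (11.55 - 10.95) / 10.95 * 100 = 5.48%

5.48


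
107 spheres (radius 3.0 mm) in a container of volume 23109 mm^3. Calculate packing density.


V_sphere = 4/3*pi*3.0^3 = 113.0973 mm^3
Total V = 107*113.0973 = 12101.4111 mm^3
PD = 12101.4111 / 23109 = 0.524

0.524


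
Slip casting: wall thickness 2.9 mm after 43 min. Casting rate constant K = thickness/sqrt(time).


K = 2.9 / sqrt(43) = 2.9 / 6.5574 = 0.442 mm/min^0.5

0.442


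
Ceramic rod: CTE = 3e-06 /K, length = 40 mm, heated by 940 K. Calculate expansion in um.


dL = 3e-06 * 40 * 940 * 1000 = 112.8 um

112.8


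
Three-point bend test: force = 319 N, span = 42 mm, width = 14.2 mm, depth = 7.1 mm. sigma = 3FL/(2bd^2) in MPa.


sigma = 3*319*42/(2*14.2*7.1^2) = 28.1 MPa

28.1


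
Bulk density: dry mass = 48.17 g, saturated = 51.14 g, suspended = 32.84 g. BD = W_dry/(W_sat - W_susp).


BD = 48.17 / (51.14 - 32.84) = 48.17 / 18.3 = 2.632 g/cm^3

2.632


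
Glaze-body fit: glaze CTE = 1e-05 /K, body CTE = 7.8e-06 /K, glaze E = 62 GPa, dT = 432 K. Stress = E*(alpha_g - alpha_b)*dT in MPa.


Stress = 62*1000*(1e-05 - 7.8e-06)*432 = 58.9 MPa

58.9


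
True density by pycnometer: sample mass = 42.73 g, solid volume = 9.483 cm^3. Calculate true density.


TD = 42.73 / 9.483 = 4.506 g/cm^3

4.506


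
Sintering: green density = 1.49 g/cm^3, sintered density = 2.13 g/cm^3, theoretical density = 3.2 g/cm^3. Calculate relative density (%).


Relative = 2.13 / 3.2 * 100 = 66.6%

66.6


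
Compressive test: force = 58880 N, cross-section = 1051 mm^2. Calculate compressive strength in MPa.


CS = 58880 / 1051 = 56.0 MPa

56.0


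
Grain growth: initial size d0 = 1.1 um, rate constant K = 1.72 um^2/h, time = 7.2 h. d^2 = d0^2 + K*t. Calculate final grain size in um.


d^2 = 1.1^2 + 1.72*7.2 = 13.594
d = sqrt(13.594) = 3.69 um

3.69


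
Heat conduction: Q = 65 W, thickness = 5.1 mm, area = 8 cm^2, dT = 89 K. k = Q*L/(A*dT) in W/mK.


k = 65*5.1/1000/(8/10000*89) = 4.66 W/mK

4.66


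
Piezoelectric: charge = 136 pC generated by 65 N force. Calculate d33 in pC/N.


d33 = 136 / 65 = 2.1 pC/N

2.1


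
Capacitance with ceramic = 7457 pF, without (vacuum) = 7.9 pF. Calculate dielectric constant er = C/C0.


er = 7457 / 7.9 = 943.92

943.92


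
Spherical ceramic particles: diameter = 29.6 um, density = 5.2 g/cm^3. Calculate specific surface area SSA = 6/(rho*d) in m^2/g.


SSA = 6 / (5.2 * 29.6) = 0.039 m^2/g

0.039


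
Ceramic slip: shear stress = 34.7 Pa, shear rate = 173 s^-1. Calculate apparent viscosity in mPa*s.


eta = tau/gamma * 1000 = 34.7/173 * 1000 = 200.6 mPa*s

200.6


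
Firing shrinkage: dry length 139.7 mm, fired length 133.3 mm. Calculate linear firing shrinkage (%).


FS = (139.7 - 133.3) / 139.7 * 100 = 4.58%

4.58


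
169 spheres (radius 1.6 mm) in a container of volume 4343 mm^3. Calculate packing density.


V_sphere = 4/3*pi*1.6^3 = 17.1573 mm^3
Total V = 169*17.1573 = 2899.5837 mm^3
PD = 2899.5837 / 4343 = 0.668

0.668


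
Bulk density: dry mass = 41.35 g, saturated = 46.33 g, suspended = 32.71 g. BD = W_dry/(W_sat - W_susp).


BD = 41.35 / (46.33 - 32.71) = 41.35 / 13.62 = 3.036 g/cm^3

3.036


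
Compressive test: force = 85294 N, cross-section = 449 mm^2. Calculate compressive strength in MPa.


CS = 85294 / 449 = 190.0 MPa

190.0


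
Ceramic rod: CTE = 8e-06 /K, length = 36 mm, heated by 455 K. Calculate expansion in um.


dL = 8e-06 * 36 * 455 * 1000 = 131.04 um

131.04


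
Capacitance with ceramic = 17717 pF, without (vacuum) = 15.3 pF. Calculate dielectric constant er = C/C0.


er = 17717 / 15.3 = 1157.97

1157.97


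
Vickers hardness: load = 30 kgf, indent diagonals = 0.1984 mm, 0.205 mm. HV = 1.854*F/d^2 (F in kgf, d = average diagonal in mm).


d_avg = (0.1984+0.205)/2 = 0.2017 mm
HV = 1.854*30/0.2017^2 = 1367

1367


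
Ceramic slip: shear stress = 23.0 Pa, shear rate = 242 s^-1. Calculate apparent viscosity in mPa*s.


eta = tau/gamma * 1000 = 23.0/242 * 1000 = 95.0 mPa*s

95.0


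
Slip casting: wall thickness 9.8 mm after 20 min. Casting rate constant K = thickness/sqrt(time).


K = 9.8 / sqrt(20) = 9.8 / 4.4721 = 2.191 mm/min^0.5

2.191


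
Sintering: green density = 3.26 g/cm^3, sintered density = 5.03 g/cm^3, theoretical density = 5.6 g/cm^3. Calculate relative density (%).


Relative = 5.03 / 5.6 * 100 = 89.8%

89.8


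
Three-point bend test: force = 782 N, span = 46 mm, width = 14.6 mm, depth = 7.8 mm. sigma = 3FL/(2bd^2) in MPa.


sigma = 3*782*46/(2*14.6*7.8^2) = 60.7 MPa

60.7


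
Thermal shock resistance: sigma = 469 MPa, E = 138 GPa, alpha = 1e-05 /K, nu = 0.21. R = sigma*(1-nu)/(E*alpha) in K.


R = 469*(1-0.21)/(138*1000*1e-05) = 268 K

268


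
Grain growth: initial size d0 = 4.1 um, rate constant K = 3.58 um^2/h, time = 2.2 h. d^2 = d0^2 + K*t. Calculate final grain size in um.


d^2 = 4.1^2 + 3.58*2.2 = 24.686
d = sqrt(24.686) = 4.97 um

4.97


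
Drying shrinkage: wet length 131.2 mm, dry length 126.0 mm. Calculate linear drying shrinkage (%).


DS = (131.2 - 126.0) / 131.2 * 100 = 3.96%

3.96


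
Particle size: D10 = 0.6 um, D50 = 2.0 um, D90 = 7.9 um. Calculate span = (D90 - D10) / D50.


Span = (7.9 - 0.6) / 2.0 = 7.3 / 2.0 = 3.65

3.65


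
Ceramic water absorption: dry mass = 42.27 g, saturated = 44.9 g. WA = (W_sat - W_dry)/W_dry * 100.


WA = (44.9 - 42.27) / 42.27 * 100 = 6.22%

6.22


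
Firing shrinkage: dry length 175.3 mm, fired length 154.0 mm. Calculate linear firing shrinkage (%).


FS = (175.3 - 154.0) / 175.3 * 100 = 12.15%

12.15


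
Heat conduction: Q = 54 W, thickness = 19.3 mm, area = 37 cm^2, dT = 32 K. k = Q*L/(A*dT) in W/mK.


k = 54*19.3/1000/(37/10000*32) = 8.8 W/mK

8.8


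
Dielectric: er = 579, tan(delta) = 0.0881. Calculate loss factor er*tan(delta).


Loss = 579 * 0.0881 = 51.01

51.01


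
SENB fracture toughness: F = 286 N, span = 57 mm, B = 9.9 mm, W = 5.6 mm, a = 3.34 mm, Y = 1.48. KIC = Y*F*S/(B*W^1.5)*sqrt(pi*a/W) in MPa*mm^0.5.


KIC = 1.48*286*57/(9.9*5.6^1.5)*sqrt(pi*3.34/5.6) = 251.73

251.73


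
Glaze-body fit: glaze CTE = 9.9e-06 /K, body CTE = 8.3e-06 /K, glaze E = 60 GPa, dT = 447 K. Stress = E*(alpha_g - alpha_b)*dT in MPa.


Stress = 60*1000*(9.9e-06 - 8.3e-06)*447 = 42.9 MPa

42.9


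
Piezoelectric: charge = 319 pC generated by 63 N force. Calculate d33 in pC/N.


d33 = 319 / 63 = 5.1 pC/N

5.1


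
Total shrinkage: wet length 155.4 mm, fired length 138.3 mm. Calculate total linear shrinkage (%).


TS = (155.4 - 138.3) / 155.4 * 100 = 11.0%

11.0


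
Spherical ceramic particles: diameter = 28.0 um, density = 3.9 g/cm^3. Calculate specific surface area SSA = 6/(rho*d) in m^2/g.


SSA = 6 / (3.9 * 28.0) = 0.055 m^2/g

0.055


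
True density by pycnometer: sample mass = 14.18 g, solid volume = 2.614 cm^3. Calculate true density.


TD = 14.18 / 2.614 = 5.425 g/cm^3

5.425


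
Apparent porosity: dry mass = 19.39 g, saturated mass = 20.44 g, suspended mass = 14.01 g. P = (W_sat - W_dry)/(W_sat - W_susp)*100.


P = (20.44 - 19.39) / (20.44 - 14.01) * 100 = 1.05 / 6.43 * 100 = 16.3%

16.3


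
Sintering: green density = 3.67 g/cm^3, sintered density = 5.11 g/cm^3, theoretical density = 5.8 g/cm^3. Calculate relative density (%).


Relative = 5.11 / 5.8 * 100 = 88.1%

88.1


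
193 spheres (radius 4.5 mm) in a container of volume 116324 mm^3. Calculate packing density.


V_sphere = 4/3*pi*4.5^3 = 381.7035 mm^3
Total V = 193*381.7035 = 73668.7755 mm^3
PD = 73668.7755 / 116324 = 0.633

0.633


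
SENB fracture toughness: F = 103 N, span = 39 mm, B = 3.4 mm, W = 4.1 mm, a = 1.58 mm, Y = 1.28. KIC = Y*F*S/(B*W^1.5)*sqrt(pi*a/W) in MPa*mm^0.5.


KIC = 1.28*103*39/(3.4*4.1^1.5)*sqrt(pi*1.58/4.1) = 200.43

200.43


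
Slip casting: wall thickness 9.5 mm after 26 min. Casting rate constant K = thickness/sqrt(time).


K = 9.5 / sqrt(26) = 9.5 / 5.099 = 1.863 mm/min^0.5

1.863


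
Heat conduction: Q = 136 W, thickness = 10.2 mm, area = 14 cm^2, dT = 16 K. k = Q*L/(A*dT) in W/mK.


k = 136*10.2/1000/(14/10000*16) = 61.93 W/mK

61.93


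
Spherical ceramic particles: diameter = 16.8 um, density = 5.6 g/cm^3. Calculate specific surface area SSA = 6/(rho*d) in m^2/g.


SSA = 6 / (5.6 * 16.8) = 0.064 m^2/g

0.064


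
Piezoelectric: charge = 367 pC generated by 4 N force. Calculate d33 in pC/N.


d33 = 367 / 4 = 91.8 pC/N

91.8


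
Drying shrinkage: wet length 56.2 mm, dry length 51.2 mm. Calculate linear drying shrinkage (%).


DS = (56.2 - 51.2) / 56.2 * 100 = 8.9%

8.9


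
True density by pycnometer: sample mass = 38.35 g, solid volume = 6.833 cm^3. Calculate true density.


TD = 38.35 / 6.833 = 5.612 g/cm^3

5.612


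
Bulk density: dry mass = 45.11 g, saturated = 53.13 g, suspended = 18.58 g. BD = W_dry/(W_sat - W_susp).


BD = 45.11 / (53.13 - 18.58) = 45.11 / 34.55 = 1.306 g/cm^3

1.306


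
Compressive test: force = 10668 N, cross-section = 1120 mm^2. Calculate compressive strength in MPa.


CS = 10668 / 1120 = 9.5 MPa

9.5


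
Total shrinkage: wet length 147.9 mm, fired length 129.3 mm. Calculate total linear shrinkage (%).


TS = (147.9 - 129.3) / 147.9 * 100 = 12.58%

12.58


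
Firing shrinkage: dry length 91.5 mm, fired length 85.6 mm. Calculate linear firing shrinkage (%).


FS = (91.5 - 85.6) / 91.5 * 100 = 6.45%

6.45


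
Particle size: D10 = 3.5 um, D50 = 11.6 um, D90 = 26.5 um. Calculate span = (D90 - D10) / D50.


Span = (26.5 - 3.5) / 11.6 = 23.0 / 11.6 = 1.983

1.983


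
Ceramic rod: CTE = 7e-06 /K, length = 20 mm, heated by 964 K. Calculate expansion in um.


dL = 7e-06 * 20 * 964 * 1000 = 134.96 um

134.96


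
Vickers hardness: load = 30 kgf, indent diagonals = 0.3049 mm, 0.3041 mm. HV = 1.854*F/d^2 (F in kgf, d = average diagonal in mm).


d_avg = (0.3049+0.3041)/2 = 0.3045 mm
HV = 1.854*30/0.3045^2 = 600

600


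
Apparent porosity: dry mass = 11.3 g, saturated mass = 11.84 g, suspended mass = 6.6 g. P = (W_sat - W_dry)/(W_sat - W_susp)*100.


P = (11.84 - 11.3) / (11.84 - 6.6) * 100 = 0.54 / 5.24 * 100 = 10.3%

10.3


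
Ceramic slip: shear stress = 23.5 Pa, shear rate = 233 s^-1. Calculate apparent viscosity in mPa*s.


eta = tau/gamma * 1000 = 23.5/233 * 1000 = 100.9 mPa*s

100.9


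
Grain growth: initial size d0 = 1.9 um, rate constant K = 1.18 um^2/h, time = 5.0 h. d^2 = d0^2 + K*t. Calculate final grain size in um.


d^2 = 1.9^2 + 1.18*5.0 = 9.51
d = sqrt(9.51) = 3.08 um

3.08


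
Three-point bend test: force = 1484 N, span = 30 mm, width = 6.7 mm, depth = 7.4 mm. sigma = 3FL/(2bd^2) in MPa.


sigma = 3*1484*30/(2*6.7*7.4^2) = 182.0 MPa

182.0


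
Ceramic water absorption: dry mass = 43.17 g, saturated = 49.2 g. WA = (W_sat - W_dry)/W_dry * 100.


WA = (49.2 - 43.17) / 43.17 * 100 = 13.97%

13.97


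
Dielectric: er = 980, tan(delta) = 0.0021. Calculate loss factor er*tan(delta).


Loss = 980 * 0.0021 = 2.058

2.058


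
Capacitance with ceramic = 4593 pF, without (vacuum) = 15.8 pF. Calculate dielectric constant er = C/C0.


er = 4593 / 15.8 = 290.7

290.7


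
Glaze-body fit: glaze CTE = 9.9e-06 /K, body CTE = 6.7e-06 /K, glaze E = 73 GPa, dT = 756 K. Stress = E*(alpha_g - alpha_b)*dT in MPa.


Stress = 73*1000*(9.9e-06 - 6.7e-06)*756 = 176.6 MPa

176.6


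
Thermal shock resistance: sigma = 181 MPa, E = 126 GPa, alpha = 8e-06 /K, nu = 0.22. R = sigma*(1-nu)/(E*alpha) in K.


R = 181*(1-0.22)/(126*1000*8e-06) = 140 K

140


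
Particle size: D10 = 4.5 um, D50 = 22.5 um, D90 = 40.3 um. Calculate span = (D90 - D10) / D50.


Span = (40.3 - 4.5) / 22.5 = 35.8 / 22.5 = 1.591

1.591


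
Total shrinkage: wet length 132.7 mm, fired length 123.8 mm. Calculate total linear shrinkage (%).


TS = (132.7 - 123.8) / 132.7 * 100 = 6.71%

6.71


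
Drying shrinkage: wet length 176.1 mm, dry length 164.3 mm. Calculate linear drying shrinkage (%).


DS = (176.1 - 164.3) / 176.1 * 100 = 6.7%

6.7


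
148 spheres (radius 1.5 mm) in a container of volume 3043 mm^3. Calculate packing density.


V_sphere = 4/3*pi*1.5^3 = 14.1372 mm^3
Total V = 148*14.1372 = 2092.3056 mm^3
PD = 2092.3056 / 3043 = 0.688

0.688


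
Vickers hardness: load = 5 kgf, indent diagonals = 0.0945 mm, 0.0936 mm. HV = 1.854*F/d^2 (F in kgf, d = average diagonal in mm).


d_avg = (0.0945+0.0936)/2 = 0.09405 mm
HV = 1.854*5/0.09405^2 = 1048

1048


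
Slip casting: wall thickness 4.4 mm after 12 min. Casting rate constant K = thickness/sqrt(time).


K = 4.4 / sqrt(12) = 4.4 / 3.4641 = 1.27 mm/min^0.5

1.27


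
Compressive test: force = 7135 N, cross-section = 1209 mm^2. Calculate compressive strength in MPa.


CS = 7135 / 1209 = 5.9 MPa

5.9


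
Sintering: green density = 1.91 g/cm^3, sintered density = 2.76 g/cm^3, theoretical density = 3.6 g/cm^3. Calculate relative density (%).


Relative = 2.76 / 3.6 * 100 = 76.7%

76.7


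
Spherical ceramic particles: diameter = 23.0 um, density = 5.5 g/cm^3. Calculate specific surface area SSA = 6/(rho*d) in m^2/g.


SSA = 6 / (5.5 * 23.0) = 0.047 m^2/g

0.047


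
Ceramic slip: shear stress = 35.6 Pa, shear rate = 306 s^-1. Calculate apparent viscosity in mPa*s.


eta = tau/gamma * 1000 = 35.6/306 * 1000 = 116.3 mPa*s

116.3


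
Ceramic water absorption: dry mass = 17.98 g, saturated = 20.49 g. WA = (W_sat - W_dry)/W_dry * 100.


WA = (20.49 - 17.98) / 17.98 * 100 = 13.96%

13.96


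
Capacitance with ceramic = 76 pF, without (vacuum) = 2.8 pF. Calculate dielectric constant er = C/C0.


er = 76 / 2.8 = 27.14

27.14


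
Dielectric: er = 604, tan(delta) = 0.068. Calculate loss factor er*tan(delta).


Loss = 604 * 0.068 = 41.072

41.072


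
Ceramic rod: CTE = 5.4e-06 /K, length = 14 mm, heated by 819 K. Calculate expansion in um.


dL = 5.4e-06 * 14 * 819 * 1000 = 61.916 um

61.916


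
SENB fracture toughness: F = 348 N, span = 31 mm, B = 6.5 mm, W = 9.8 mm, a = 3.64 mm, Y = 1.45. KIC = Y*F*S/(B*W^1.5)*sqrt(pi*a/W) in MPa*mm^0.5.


KIC = 1.45*348*31/(6.5*9.8^1.5)*sqrt(pi*3.64/9.8) = 84.74

84.74


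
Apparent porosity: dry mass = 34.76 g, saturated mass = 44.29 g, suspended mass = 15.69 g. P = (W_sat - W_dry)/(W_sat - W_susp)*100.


P = (44.29 - 34.76) / (44.29 - 15.69) * 100 = 9.53 / 28.6 * 100 = 33.3%

33.3


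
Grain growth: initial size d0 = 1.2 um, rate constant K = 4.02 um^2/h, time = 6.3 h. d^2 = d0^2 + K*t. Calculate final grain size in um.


d^2 = 1.2^2 + 4.02*6.3 = 26.766
d = sqrt(26.766) = 5.17 um

5.17


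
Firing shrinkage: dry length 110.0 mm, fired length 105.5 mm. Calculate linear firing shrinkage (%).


FS = (110.0 - 105.5) / 110.0 * 100 = 4.09%

4.09


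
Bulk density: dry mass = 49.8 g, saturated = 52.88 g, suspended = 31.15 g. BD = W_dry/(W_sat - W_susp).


BD = 49.8 / (52.88 - 31.15) = 49.8 / 21.73 = 2.292 g/cm^3

2.292


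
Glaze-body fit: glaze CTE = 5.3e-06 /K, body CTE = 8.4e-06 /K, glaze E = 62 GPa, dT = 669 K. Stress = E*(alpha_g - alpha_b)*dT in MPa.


Stress = 62*1000*(5.3e-06 - 8.4e-06)*669 = -128.6 MPa

-128.6


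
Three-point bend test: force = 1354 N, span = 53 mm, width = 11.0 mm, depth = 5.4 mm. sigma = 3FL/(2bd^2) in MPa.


sigma = 3*1354*53/(2*11.0*5.4^2) = 335.6 MPa

335.6


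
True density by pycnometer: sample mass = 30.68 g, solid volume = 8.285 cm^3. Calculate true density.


TD = 30.68 / 8.285 = 3.703 g/cm^3

3.703
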